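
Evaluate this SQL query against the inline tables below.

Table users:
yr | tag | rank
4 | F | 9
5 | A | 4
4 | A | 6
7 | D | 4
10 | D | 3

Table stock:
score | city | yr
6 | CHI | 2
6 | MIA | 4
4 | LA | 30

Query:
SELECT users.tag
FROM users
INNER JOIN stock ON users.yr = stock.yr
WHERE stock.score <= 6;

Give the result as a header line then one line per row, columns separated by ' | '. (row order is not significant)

After JOIN stock (2 rows):
users.yr | users.tag | users.rank | stock.score | stock.city | stock.yr
4 | F | 9 | 6 | MIA | 4
4 | A | 6 | 6 | MIA | 4
After WHERE (2 rows):
users.yr | users.tag | users.rank | stock.score | stock.city | stock.yr
4 | F | 9 | 6 | MIA | 4
4 | A | 6 | 6 | MIA | 4
After SELECT (2 rows):
users.tag
F
A

== RESULT ==
users.tag
F
A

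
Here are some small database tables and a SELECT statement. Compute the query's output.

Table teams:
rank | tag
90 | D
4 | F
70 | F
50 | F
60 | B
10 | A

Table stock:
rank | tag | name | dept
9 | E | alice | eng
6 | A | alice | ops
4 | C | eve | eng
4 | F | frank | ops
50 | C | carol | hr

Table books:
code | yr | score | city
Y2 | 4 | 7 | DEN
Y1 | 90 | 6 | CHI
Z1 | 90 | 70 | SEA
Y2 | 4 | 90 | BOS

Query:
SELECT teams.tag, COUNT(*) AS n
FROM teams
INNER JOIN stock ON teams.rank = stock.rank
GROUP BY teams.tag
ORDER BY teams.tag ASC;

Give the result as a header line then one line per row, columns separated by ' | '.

== RESULT ==
teams.tag | n
F | 3

Derivation:
After JOIN stock (3 rows):
teams.rank | teams.tag | stock.rank | stock.tag | stock.name | stock.dept
4 | F | 4 | C | eve | eng
4 | F | 4 | F | frank | ops
50 | F | 50 | C | carol | hr
After GROUP BY (1 rows):
teams.tag | n
F | 3
After ORDER BY (1 rows):
teams.tag | n
F | 3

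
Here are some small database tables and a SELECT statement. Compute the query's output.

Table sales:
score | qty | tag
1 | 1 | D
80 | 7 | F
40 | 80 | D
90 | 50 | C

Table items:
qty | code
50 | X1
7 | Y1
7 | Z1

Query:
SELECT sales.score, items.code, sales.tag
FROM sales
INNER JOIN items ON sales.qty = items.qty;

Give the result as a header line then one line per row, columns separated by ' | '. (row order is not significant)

After JOIN items (3 rows):
sales.score | sales.qty | sales.tag | items.qty | items.code
80 | 7 | F | 7 | Y1
80 | 7 | F | 7 | Z1
90 | 50 | C | 50 | X1
After SELECT (3 rows):
sales.score | items.code | sales.tag
80 | Y1 | F
80 | Z1 | F
90 | X1 | C

== RESULT ==
sales.score | items.code | sales.tag
80 | Y1 | F
80 | Z1 | F
90 | X1 | C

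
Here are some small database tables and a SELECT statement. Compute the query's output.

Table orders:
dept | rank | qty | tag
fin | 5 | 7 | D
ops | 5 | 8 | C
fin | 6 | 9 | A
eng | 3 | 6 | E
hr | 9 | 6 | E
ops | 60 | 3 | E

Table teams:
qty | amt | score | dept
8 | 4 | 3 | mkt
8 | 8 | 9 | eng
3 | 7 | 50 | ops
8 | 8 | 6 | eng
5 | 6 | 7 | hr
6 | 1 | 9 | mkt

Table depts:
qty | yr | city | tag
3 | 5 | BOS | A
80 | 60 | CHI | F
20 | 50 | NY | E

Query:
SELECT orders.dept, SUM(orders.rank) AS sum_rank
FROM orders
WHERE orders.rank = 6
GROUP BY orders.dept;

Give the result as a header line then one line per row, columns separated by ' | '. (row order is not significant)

After WHERE (1 rows):
orders.dept | orders.rank | orders.qty | orders.tag
fin | 6 | 9 | A
After GROUP BY (1 rows):
orders.dept | sum_rank
fin | 6

== RESULT ==
orders.dept | sum_rank
fin | 6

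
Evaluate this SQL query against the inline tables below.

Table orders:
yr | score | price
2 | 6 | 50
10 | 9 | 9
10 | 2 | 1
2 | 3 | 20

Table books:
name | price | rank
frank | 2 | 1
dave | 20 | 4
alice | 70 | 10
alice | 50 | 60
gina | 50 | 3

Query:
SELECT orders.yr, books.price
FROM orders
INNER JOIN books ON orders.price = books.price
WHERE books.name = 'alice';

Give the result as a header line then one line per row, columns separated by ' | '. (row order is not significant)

After JOIN books (3 rows):
orders.yr | orders.score | orders.price | books.name | books.price | books.rank
2 | 6 | 50 | alice | 50 | 60
2 | 6 | 50 | gina | 50 | 3
2 | 3 | 20 | dave | 20 | 4
After WHERE (1 rows):
orders.yr | orders.score | orders.price | books.name | books.price | books.rank
2 | 6 | 50 | alice | 50 | 60
After SELECT (1 rows):
orders.yr | books.price
2 | 50

== RESULT ==
orders.yr | books.price
2 | 50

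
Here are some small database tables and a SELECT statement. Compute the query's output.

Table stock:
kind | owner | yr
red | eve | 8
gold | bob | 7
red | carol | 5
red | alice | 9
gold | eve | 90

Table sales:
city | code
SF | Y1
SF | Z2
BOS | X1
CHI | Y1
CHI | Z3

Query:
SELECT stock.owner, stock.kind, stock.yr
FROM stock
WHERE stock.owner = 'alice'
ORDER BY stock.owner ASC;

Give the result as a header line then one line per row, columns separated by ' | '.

After WHERE (1 rows):
stock.kind | stock.owner | stock.yr
red | alice | 9
After SELECT (1 rows):
stock.owner | stock.kind | stock.yr
alice | red | 9
After ORDER BY (1 rows):
stock.owner | stock.kind | stock.yr
alice | red | 9

== RESULT ==
stock.owner | stock.kind | stock.yr
alice | red | 9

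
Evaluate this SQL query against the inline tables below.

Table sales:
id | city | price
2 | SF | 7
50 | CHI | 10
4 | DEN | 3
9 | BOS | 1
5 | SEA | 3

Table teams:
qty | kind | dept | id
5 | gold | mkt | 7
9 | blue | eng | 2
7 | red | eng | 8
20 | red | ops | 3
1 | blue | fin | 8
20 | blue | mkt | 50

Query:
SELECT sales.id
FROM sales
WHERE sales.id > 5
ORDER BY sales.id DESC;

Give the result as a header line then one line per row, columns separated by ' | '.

After WHERE (2 rows):
sales.id | sales.city | sales.price
50 | CHI | 10
9 | BOS | 1
After SELECT (2 rows):
sales.id
50
9
After ORDER BY (2 rows):
sales.id
50
9

== RESULT ==
sales.id
50
9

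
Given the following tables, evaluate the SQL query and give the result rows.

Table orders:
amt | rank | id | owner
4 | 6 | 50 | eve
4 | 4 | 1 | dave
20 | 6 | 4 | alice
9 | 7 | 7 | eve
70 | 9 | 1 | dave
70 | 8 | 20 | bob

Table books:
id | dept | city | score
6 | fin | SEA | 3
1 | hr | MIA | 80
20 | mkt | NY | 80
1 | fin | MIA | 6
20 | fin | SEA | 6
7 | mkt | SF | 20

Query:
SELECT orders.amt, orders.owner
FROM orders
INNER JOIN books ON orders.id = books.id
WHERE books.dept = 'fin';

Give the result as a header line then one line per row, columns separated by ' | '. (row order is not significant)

== RESULT ==
orders.amt | orders.owner
4 | dave
70 | dave
70 | bob

Derivation:
After JOIN books (7 rows):
orders.amt | orders.rank | orders.id | orders.owner | books.id | books.dept | books.city | books.score
4 | 4 | 1 | dave | 1 | hr | MIA | 80
4 | 4 | 1 | dave | 1 | fin | MIA | 6
9 | 7 | 7 | eve | 7 | mkt | SF | 20
70 | 9 | 1 | dave | 1 | hr | MIA | 80
70 | 9 | 1 | dave | 1 | fin | MIA | 6
70 | 8 | 20 | bob | 20 | mkt | NY | 80
70 | 8 | 20 | bob | 20 | fin | SEA | 6
After WHERE (3 rows):
orders.amt | orders.rank | orders.id | orders.owner | books.id | books.dept | books.city | books.score
4 | 4 | 1 | dave | 1 | fin | MIA | 6
70 | 9 | 1 | dave | 1 | fin | MIA | 6
70 | 8 | 20 | bob | 20 | fin | SEA | 6
After SELECT (3 rows):
orders.amt | orders.owner
4 | dave
70 | dave
70 | bob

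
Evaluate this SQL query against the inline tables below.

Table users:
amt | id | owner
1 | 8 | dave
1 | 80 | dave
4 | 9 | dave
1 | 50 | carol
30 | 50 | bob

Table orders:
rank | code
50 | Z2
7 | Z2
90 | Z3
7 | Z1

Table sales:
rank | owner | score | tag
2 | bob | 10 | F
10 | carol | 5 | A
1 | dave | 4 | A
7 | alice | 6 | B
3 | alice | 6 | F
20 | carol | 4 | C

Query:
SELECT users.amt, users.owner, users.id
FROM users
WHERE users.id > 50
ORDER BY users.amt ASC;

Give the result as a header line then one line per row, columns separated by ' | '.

== RESULT ==
users.amt | users.owner | users.id
1 | dave | 80

Derivation:
After WHERE (1 rows):
users.amt | users.id | users.owner
1 | 80 | dave
After SELECT (1 rows):
users.amt | users.owner | users.id
1 | dave | 80
After ORDER BY (1 rows):
users.amt | users.owner | users.id
1 | dave | 80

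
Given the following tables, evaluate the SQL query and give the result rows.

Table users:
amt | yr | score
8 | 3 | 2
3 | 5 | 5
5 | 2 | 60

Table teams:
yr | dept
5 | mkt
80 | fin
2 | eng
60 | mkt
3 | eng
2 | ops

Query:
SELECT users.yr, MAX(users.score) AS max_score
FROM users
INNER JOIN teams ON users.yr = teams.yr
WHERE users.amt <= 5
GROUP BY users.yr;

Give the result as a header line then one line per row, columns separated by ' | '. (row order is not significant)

== RESULT ==
users.yr | max_score
5 | 5
2 | 60

Derivation:
After JOIN teams (4 rows):
users.amt | users.yr | users.score | teams.yr | teams.dept
8 | 3 | 2 | 3 | eng
3 | 5 | 5 | 5 | mkt
5 | 2 | 60 | 2 | eng
5 | 2 | 60 | 2 | ops
After WHERE (3 rows):
users.amt | users.yr | users.score | teams.yr | teams.dept
3 | 5 | 5 | 5 | mkt
5 | 2 | 60 | 2 | eng
5 | 2 | 60 | 2 | ops
After GROUP BY (2 rows):
users.yr | max_score
5 | 5
2 | 60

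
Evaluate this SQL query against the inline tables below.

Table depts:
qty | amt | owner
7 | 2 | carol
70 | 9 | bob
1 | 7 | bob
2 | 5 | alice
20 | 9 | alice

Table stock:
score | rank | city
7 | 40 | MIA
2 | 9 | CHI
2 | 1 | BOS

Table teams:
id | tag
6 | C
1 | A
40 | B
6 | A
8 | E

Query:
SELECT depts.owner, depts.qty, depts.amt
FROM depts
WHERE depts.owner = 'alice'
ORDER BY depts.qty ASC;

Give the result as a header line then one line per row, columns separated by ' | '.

== RESULT ==
depts.owner | depts.qty | depts.amt
alice | 2 | 5
alice | 20 | 9

Derivation:
After WHERE (2 rows):
depts.qty | depts.amt | depts.owner
2 | 5 | alice
20 | 9 | alice
After SELECT (2 rows):
depts.owner | depts.qty | depts.amt
alice | 2 | 5
alice | 20 | 9
After ORDER BY (2 rows):
depts.owner | depts.qty | depts.amt
alice | 2 | 5
alice | 20 | 9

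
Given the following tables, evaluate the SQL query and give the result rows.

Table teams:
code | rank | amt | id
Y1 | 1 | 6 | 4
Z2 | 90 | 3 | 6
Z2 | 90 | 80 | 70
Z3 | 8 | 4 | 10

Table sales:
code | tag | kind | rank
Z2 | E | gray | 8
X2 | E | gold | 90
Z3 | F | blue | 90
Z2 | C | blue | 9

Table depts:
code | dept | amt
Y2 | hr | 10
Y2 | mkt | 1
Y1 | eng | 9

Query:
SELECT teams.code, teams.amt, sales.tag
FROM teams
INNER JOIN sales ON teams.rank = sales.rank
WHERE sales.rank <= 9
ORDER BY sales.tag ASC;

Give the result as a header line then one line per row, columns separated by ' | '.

== RESULT ==
teams.code | teams.amt | sales.tag
Z3 | 4 | E

Derivation:
After JOIN sales (5 rows):
teams.code | teams.rank | teams.amt | teams.id | sales.code | sales.tag | sales.kind | sales.rank
Z2 | 90 | 3 | 6 | X2 | E | gold | 90
Z2 | 90 | 3 | 6 | Z3 | F | blue | 90
Z2 | 90 | 80 | 70 | X2 | E | gold | 90
Z2 | 90 | 80 | 70 | Z3 | F | blue | 90
Z3 | 8 | 4 | 10 | Z2 | E | gray | 8
After WHERE (1 rows):
teams.code | teams.rank | teams.amt | teams.id | sales.code | sales.tag | sales.kind | sales.rank
Z3 | 8 | 4 | 10 | Z2 | E | gray | 8
After SELECT (1 rows):
teams.code | teams.amt | sales.tag
Z3 | 4 | E
After ORDER BY (1 rows):
teams.code | teams.amt | sales.tag
Z3 | 4 | E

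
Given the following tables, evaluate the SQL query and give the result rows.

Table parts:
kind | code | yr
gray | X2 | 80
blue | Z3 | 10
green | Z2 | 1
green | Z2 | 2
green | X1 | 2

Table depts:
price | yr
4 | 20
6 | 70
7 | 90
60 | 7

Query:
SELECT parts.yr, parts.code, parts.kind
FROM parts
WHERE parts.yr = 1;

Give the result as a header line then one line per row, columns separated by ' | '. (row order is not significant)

After WHERE (1 rows):
parts.kind | parts.code | parts.yr
green | Z2 | 1
After SELECT (1 rows):
parts.yr | parts.code | parts.kind
1 | Z2 | green

== RESULT ==
parts.yr | parts.code | parts.kind
1 | Z2 | green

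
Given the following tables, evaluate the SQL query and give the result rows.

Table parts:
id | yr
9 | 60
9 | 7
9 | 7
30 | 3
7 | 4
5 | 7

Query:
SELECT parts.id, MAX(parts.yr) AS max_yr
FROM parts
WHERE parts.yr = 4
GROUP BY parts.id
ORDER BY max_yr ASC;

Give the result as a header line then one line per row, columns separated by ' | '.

After WHERE (1 rows):
parts.id | parts.yr
7 | 4
After GROUP BY (1 rows):
parts.id | max_yr
7 | 4
After ORDER BY (1 rows):
parts.id | max_yr
7 | 4

== RESULT ==
parts.id | max_yr
7 | 4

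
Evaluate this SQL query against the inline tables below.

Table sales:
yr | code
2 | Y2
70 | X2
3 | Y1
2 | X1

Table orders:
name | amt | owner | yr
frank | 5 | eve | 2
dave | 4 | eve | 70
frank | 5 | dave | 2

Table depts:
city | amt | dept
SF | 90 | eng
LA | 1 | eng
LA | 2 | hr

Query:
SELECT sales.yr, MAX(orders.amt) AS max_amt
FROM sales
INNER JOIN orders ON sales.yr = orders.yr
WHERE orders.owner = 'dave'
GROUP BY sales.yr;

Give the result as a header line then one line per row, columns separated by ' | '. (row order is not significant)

== RESULT ==
sales.yr | max_amt
2 | 5

Derivation:
After JOIN orders (5 rows):
sales.yr | sales.code | orders.name | orders.amt | orders.owner | orders.yr
2 | Y2 | frank | 5 | eve | 2
2 | Y2 | frank | 5 | dave | 2
70 | X2 | dave | 4 | eve | 70
2 | X1 | frank | 5 | eve | 2
2 | X1 | frank | 5 | dave | 2
After WHERE (2 rows):
sales.yr | sales.code | orders.name | orders.amt | orders.owner | orders.yr
2 | Y2 | frank | 5 | dave | 2
2 | X1 | frank | 5 | dave | 2
After GROUP BY (1 rows):
sales.yr | max_amt
2 | 5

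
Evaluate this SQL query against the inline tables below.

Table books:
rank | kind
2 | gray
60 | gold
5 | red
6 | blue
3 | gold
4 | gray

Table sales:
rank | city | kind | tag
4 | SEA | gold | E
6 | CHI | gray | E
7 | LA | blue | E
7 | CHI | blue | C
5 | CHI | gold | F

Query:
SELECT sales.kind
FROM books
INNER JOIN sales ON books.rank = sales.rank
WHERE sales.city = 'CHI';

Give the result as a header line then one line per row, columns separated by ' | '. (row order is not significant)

== RESULT ==
sales.kind
gold
gray

Derivation:
After JOIN sales (3 rows):
books.rank | books.kind | sales.rank | sales.city | sales.kind | sales.tag
5 | red | 5 | CHI | gold | F
6 | blue | 6 | CHI | gray | E
4 | gray | 4 | SEA | gold | E
After WHERE (2 rows):
books.rank | books.kind | sales.rank | sales.city | sales.kind | sales.tag
5 | red | 5 | CHI | gold | F
6 | blue | 6 | CHI | gray | E
After SELECT (2 rows):
sales.kind
gold
gray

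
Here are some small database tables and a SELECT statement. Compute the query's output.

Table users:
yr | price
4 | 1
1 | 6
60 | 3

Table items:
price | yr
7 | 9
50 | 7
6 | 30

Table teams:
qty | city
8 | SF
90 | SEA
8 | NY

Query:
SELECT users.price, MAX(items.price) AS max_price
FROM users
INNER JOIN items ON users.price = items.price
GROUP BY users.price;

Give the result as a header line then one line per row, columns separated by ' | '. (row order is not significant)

== RESULT ==
users.price | max_price
6 | 6

Derivation:
After JOIN items (1 rows):
users.yr | users.price | items.price | items.yr
1 | 6 | 6 | 30
After GROUP BY (1 rows):
users.price | max_price
6 | 6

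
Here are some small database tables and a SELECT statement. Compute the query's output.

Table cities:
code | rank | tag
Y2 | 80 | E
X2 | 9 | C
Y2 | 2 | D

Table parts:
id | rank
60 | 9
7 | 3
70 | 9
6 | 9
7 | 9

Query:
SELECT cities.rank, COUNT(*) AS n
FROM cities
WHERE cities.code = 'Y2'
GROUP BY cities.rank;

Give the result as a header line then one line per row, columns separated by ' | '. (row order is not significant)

After WHERE (2 rows):
cities.code | cities.rank | cities.tag
Y2 | 80 | E
Y2 | 2 | D
After GROUP BY (2 rows):
cities.rank | n
80 | 1
2 | 1

== RESULT ==
cities.rank | n
80 | 1
2 | 1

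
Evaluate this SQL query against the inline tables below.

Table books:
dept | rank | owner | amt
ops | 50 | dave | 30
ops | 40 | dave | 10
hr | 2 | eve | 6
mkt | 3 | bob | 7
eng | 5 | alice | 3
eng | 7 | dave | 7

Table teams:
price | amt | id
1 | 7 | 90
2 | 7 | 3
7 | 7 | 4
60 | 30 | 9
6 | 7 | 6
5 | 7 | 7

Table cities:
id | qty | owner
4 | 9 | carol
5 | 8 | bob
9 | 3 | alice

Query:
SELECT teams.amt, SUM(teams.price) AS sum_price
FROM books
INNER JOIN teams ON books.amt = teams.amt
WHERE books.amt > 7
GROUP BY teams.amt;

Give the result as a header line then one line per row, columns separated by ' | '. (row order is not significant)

After JOIN teams (11 rows):
books.dept | books.rank | books.owner | books.amt | teams.price | teams.amt | teams.id
ops | 50 | dave | 30 | 60 | 30 | 9
mkt | 3 | bob | 7 | 1 | 7 | 90
mkt | 3 | bob | 7 | 2 | 7 | 3
mkt | 3 | bob | 7 | 7 | 7 | 4
mkt | 3 | bob | 7 | 6 | 7 | 6
mkt | 3 | bob | 7 | 5 | 7 | 7
eng | 7 | dave | 7 | 1 | 7 | 90
eng | 7 | dave | 7 | 2 | 7 | 3
eng | 7 | dave | 7 | 7 | 7 | 4
eng | 7 | dave | 7 | 6 | 7 | 6
eng | 7 | dave | 7 | 5 | 7 | 7
After WHERE (1 rows):
books.dept | books.rank | books.owner | books.amt | teams.price | teams.amt | teams.id
ops | 50 | dave | 30 | 60 | 30 | 9
After GROUP BY (1 rows):
teams.amt | sum_price
30 | 60

== RESULT ==
teams.amt | sum_price
30 | 60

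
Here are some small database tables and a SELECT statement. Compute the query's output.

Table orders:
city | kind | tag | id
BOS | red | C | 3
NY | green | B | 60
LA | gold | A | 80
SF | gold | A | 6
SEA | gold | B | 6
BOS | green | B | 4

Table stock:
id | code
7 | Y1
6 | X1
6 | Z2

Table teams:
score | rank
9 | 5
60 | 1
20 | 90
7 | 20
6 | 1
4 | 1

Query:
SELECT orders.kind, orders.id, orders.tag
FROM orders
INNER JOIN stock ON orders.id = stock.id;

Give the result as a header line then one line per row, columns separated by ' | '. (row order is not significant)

After JOIN stock (4 rows):
orders.city | orders.kind | orders.tag | orders.id | stock.id | stock.code
SF | gold | A | 6 | 6 | X1
SF | gold | A | 6 | 6 | Z2
SEA | gold | B | 6 | 6 | X1
SEA | gold | B | 6 | 6 | Z2
After SELECT (4 rows):
orders.kind | orders.id | orders.tag
gold | 6 | A
gold | 6 | A
gold | 6 | B
gold | 6 | B

== RESULT ==
orders.kind | orders.id | orders.tag
gold | 6 | A
gold | 6 | A
gold | 6 | B
gold | 6 | B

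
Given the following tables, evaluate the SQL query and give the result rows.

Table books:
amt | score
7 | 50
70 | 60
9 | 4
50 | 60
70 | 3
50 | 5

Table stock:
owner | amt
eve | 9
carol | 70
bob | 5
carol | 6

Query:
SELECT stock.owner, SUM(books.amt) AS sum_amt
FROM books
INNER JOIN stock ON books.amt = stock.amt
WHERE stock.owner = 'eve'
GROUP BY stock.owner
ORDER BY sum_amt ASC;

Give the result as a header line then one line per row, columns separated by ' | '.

After JOIN stock (3 rows):
books.amt | books.score | stock.owner | stock.amt
70 | 60 | carol | 70
9 | 4 | eve | 9
70 | 3 | carol | 70
After WHERE (1 rows):
books.amt | books.score | stock.owner | stock.amt
9 | 4 | eve | 9
After GROUP BY (1 rows):
stock.owner | sum_amt
eve | 9
After ORDER BY (1 rows):
stock.owner | sum_amt
eve | 9

== RESULT ==
stock.owner | sum_amt
eve | 9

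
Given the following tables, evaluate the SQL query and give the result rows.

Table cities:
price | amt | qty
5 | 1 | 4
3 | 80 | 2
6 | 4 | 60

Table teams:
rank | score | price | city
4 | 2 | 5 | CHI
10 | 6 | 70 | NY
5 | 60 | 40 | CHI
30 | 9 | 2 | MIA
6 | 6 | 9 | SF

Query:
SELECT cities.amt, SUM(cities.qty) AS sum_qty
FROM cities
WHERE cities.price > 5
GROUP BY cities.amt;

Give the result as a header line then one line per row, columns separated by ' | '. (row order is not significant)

After WHERE (1 rows):
cities.price | cities.amt | cities.qty
6 | 4 | 60
After GROUP BY (1 rows):
cities.amt | sum_qty
4 | 60

== RESULT ==
cities.amt | sum_qty
4 | 60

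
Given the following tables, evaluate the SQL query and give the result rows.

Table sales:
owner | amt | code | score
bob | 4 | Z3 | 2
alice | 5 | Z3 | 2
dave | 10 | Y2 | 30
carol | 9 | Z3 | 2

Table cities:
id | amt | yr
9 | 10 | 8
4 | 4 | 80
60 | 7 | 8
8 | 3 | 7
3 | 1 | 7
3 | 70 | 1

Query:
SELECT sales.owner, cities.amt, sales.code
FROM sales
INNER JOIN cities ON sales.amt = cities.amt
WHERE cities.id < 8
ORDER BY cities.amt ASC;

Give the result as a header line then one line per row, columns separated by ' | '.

== RESULT ==
sales.owner | cities.amt | sales.code
bob | 4 | Z3

Derivation:
After JOIN cities (2 rows):
sales.owner | sales.amt | sales.code | sales.score | cities.id | cities.amt | cities.yr
bob | 4 | Z3 | 2 | 4 | 4 | 80
dave | 10 | Y2 | 30 | 9 | 10 | 8
After WHERE (1 rows):
sales.owner | sales.amt | sales.code | sales.score | cities.id | cities.amt | cities.yr
bob | 4 | Z3 | 2 | 4 | 4 | 80
After SELECT (1 rows):
sales.owner | cities.amt | sales.code
bob | 4 | Z3
After ORDER BY (1 rows):
sales.owner | cities.amt | sales.code
bob | 4 | Z3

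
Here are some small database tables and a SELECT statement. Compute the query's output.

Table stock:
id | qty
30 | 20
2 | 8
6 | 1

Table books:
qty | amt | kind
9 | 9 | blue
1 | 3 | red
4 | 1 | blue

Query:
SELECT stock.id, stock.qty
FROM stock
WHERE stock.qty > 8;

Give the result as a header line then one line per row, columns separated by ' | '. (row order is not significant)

== RESULT ==
stock.id | stock.qty
30 | 20

Derivation:
After WHERE (1 rows):
stock.id | stock.qty
30 | 20
After SELECT (1 rows):
stock.id | stock.qty
30 | 20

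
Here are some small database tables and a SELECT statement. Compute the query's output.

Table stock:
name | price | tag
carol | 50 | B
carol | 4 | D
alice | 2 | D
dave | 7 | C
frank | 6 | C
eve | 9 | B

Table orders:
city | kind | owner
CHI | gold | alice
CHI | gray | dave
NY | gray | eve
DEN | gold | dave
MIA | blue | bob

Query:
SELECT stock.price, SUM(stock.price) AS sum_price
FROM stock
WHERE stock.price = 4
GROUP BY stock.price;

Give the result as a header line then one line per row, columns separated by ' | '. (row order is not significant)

After WHERE (1 rows):
stock.name | stock.price | stock.tag
carol | 4 | D
After GROUP BY (1 rows):
stock.price | sum_price
4 | 4

== RESULT ==
stock.price | sum_price
4 | 4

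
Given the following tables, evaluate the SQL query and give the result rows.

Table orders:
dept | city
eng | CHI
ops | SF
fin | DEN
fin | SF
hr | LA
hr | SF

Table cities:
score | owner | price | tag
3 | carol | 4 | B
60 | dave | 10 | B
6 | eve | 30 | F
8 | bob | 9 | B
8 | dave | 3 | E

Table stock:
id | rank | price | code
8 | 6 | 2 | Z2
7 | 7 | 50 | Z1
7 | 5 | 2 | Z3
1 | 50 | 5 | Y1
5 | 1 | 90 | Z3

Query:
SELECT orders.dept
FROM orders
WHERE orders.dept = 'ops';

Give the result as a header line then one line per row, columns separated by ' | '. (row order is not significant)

After WHERE (1 rows):
orders.dept | orders.city
ops | SF
After SELECT (1 rows):
orders.dept
ops

== RESULT ==
orders.dept
ops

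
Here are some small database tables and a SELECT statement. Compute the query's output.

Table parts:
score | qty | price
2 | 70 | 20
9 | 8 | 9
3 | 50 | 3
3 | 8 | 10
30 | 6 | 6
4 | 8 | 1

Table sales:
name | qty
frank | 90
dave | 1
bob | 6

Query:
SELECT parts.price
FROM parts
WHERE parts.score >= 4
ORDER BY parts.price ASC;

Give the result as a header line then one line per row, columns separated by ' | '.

== RESULT ==
parts.price
1
6
9

Derivation:
After WHERE (3 rows):
parts.score | parts.qty | parts.price
9 | 8 | 9
30 | 6 | 6
4 | 8 | 1
After SELECT (3 rows):
parts.price
9
6
1
After ORDER BY (3 rows):
parts.price
1
6
9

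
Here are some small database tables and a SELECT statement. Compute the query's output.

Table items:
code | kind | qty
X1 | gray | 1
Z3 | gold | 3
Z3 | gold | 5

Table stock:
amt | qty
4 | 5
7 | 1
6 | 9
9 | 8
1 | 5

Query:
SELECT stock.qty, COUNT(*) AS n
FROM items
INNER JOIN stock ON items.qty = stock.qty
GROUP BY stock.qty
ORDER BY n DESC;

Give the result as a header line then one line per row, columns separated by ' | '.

After JOIN stock (3 rows):
items.code | items.kind | items.qty | stock.amt | stock.qty
X1 | gray | 1 | 7 | 1
Z3 | gold | 5 | 4 | 5
Z3 | gold | 5 | 1 | 5
After GROUP BY (2 rows):
stock.qty | n
1 | 1
5 | 2
After ORDER BY (2 rows):
stock.qty | n
5 | 2
1 | 1

== RESULT ==
stock.qty | n
5 | 2
1 | 1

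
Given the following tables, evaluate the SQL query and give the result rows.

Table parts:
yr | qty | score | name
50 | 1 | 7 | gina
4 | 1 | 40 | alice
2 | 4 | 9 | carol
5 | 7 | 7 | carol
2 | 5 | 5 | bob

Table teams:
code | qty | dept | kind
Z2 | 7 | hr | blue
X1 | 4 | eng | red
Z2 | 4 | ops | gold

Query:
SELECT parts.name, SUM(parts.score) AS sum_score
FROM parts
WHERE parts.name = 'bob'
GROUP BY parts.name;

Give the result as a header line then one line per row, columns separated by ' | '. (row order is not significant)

== RESULT ==
parts.name | sum_score
bob | 5

Derivation:
After WHERE (1 rows):
parts.yr | parts.qty | parts.score | parts.name
2 | 5 | 5 | bob
After GROUP BY (1 rows):
parts.name | sum_score
bob | 5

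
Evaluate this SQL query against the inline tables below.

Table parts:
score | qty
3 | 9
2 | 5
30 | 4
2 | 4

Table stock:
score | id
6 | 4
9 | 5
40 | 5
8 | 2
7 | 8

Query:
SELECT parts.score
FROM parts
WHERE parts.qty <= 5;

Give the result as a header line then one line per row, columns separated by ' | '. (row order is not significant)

After WHERE (3 rows):
parts.score | parts.qty
2 | 5
30 | 4
2 | 4
After SELECT (3 rows):
parts.score
2
30
2

== RESULT ==
parts.score
2
30
2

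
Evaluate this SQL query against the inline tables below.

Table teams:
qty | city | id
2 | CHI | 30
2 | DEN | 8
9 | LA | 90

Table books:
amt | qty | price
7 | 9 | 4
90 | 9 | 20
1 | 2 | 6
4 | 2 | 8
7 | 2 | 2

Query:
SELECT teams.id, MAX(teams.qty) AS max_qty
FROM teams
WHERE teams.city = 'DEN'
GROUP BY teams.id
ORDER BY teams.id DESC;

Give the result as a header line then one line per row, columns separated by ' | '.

== RESULT ==
teams.id | max_qty
8 | 2

Derivation:
After WHERE (1 rows):
teams.qty | teams.city | teams.id
2 | DEN | 8
After GROUP BY (1 rows):
teams.id | max_qty
8 | 2
After ORDER BY (1 rows):
teams.id | max_qty
8 | 2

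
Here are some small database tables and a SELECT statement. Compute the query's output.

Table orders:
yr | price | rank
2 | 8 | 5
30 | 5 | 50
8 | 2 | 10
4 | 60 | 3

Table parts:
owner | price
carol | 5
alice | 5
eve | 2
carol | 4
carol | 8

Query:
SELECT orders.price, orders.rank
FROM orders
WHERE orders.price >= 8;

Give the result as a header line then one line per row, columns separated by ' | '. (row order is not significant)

After WHERE (2 rows):
orders.yr | orders.price | orders.rank
2 | 8 | 5
4 | 60 | 3
After SELECT (2 rows):
orders.price | orders.rank
8 | 5
60 | 3

== RESULT ==
orders.price | orders.rank
8 | 5
60 | 3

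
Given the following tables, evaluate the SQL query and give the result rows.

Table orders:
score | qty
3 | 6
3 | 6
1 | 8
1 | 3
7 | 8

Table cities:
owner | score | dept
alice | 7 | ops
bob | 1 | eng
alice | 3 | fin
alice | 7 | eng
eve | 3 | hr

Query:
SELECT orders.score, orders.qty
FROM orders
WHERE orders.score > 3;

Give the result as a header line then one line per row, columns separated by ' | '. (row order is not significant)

After WHERE (1 rows):
orders.score | orders.qty
7 | 8
After SELECT (1 rows):
orders.score | orders.qty
7 | 8

== RESULT ==
orders.score | orders.qty
7 | 8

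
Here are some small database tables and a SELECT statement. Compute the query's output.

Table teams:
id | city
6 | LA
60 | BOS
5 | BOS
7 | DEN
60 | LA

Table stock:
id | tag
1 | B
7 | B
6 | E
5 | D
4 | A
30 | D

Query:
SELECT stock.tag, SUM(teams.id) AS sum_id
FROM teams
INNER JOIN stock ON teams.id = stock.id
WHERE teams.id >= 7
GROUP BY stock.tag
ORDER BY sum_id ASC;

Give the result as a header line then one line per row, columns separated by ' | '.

== RESULT ==
stock.tag | sum_id
B | 7

Derivation:
After JOIN stock (3 rows):
teams.id | teams.city | stock.id | stock.tag
6 | LA | 6 | E
5 | BOS | 5 | D
7 | DEN | 7 | B
After WHERE (1 rows):
teams.id | teams.city | stock.id | stock.tag
7 | DEN | 7 | B
After GROUP BY (1 rows):
stock.tag | sum_id
B | 7
After ORDER BY (1 rows):
stock.tag | sum_id
B | 7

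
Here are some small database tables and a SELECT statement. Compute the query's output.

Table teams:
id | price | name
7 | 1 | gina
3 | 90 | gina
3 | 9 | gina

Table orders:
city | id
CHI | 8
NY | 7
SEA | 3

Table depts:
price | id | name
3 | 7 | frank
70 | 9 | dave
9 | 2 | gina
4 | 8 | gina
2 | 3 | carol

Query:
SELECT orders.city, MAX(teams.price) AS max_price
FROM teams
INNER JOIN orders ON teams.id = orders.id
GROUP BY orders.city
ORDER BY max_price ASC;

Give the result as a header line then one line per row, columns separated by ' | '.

After JOIN orders (3 rows):
teams.id | teams.price | teams.name | orders.city | orders.id
7 | 1 | gina | NY | 7
3 | 90 | gina | SEA | 3
3 | 9 | gina | SEA | 3
After GROUP BY (2 rows):
orders.city | max_price
NY | 1
SEA | 90
After ORDER BY (2 rows):
orders.city | max_price
NY | 1
SEA | 90

== RESULT ==
orders.city | max_price
NY | 1
SEA | 90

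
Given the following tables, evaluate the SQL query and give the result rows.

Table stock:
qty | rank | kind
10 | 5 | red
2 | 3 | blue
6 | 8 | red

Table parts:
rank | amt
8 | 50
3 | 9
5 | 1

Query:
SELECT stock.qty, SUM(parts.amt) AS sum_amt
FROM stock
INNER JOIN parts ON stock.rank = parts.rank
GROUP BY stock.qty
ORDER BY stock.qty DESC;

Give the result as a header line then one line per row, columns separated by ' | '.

== RESULT ==
stock.qty | sum_amt
10 | 1
6 | 50
2 | 9

Derivation:
After JOIN parts (3 rows):
stock.qty | stock.rank | stock.kind | parts.rank | parts.amt
10 | 5 | red | 5 | 1
2 | 3 | blue | 3 | 9
6 | 8 | red | 8 | 50
After GROUP BY (3 rows):
stock.qty | sum_amt
10 | 1
2 | 9
6 | 50
After ORDER BY (3 rows):
stock.qty | sum_amt
10 | 1
6 | 50
2 | 9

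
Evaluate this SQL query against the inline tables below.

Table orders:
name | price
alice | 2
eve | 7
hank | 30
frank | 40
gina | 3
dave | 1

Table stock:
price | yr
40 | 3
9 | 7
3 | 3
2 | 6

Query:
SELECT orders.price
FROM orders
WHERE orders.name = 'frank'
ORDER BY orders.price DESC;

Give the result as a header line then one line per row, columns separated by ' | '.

== RESULT ==
orders.price
40

Derivation:
After WHERE (1 rows):
orders.name | orders.price
frank | 40
After SELECT (1 rows):
orders.price
40
After ORDER BY (1 rows):
orders.price
40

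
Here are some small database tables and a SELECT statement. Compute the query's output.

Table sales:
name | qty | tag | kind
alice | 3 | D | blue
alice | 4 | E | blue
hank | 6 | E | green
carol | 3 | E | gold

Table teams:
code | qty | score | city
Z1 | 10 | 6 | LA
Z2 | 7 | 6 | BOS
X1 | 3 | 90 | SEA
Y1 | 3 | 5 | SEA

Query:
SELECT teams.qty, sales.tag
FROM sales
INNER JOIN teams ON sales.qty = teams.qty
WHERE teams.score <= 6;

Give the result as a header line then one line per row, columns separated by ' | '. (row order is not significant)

After JOIN teams (4 rows):
sales.name | sales.qty | sales.tag | sales.kind | teams.code | teams.qty | teams.score | teams.city
alice | 3 | D | blue | X1 | 3 | 90 | SEA
alice | 3 | D | blue | Y1 | 3 | 5 | SEA
carol | 3 | E | gold | X1 | 3 | 90 | SEA
carol | 3 | E | gold | Y1 | 3 | 5 | SEA
After WHERE (2 rows):
sales.name | sales.qty | sales.tag | sales.kind | teams.code | teams.qty | teams.score | teams.city
alice | 3 | D | blue | Y1 | 3 | 5 | SEA
carol | 3 | E | gold | Y1 | 3 | 5 | SEA
After SELECT (2 rows):
teams.qty | sales.tag
3 | D
3 | E

== RESULT ==
teams.qty | sales.tag
3 | D
3 | E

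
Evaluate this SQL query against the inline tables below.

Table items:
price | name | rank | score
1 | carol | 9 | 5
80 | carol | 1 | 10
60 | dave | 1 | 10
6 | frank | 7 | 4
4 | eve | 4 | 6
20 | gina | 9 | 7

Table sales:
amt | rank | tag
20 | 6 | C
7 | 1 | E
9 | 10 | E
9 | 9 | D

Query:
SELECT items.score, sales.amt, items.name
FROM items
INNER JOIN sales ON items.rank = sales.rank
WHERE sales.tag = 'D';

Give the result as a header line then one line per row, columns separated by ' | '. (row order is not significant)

After JOIN sales (4 rows):
items.price | items.name | items.rank | items.score | sales.amt | sales.rank | sales.tag
1 | carol | 9 | 5 | 9 | 9 | D
80 | carol | 1 | 10 | 7 | 1 | E
60 | dave | 1 | 10 | 7 | 1 | E
20 | gina | 9 | 7 | 9 | 9 | D
After WHERE (2 rows):
items.price | items.name | items.rank | items.score | sales.amt | sales.rank | sales.tag
1 | carol | 9 | 5 | 9 | 9 | D
20 | gina | 9 | 7 | 9 | 9 | D
After SELECT (2 rows):
items.score | sales.amt | items.name
5 | 9 | carol
7 | 9 | gina

== RESULT ==
items.score | sales.amt | items.name
5 | 9 | carol
7 | 9 | gina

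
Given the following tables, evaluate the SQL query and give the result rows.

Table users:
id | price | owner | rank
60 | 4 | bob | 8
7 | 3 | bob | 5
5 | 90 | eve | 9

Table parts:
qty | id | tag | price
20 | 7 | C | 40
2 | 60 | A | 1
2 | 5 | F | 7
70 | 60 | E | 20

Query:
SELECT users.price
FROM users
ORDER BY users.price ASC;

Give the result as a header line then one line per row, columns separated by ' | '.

After SELECT (3 rows):
users.price
4
3
90
After ORDER BY (3 rows):
users.price
3
4
90

== RESULT ==
users.price
3
4
90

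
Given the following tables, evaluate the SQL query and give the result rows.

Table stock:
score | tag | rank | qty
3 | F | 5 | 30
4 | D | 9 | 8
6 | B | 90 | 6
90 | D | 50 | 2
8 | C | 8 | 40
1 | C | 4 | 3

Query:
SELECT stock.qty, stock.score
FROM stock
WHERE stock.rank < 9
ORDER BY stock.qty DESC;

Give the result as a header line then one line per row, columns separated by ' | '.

== RESULT ==
stock.qty | stock.score
40 | 8
30 | 3
3 | 1

Derivation:
After WHERE (3 rows):
stock.score | stock.tag | stock.rank | stock.qty
3 | F | 5 | 30
8 | C | 8 | 40
1 | C | 4 | 3
After SELECT (3 rows):
stock.qty | stock.score
30 | 3
40 | 8
3 | 1
After ORDER BY (3 rows):
stock.qty | stock.score
40 | 8
30 | 3
3 | 1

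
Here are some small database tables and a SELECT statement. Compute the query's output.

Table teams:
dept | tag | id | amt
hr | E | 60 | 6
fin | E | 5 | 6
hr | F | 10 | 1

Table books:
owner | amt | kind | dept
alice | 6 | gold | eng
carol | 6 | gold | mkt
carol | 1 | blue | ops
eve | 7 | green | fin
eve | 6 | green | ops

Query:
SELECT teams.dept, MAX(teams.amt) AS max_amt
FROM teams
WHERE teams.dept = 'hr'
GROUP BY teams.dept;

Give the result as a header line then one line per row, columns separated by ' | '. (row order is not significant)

== RESULT ==
teams.dept | max_amt
hr | 6

Derivation:
After WHERE (2 rows):
teams.dept | teams.tag | teams.id | teams.amt
hr | E | 60 | 6
hr | F | 10 | 1
After GROUP BY (1 rows):
teams.dept | max_amt
hr | 6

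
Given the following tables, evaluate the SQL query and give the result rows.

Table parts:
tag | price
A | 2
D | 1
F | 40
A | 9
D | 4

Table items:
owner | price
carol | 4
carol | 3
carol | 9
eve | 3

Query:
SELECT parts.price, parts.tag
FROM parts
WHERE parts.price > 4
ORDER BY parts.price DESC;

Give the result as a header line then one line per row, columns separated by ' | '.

After WHERE (2 rows):
parts.tag | parts.price
F | 40
A | 9
After SELECT (2 rows):
parts.price | parts.tag
40 | F
9 | A
After ORDER BY (2 rows):
parts.price | parts.tag
40 | F
9 | A

== RESULT ==
parts.price | parts.tag
40 | F
9 | A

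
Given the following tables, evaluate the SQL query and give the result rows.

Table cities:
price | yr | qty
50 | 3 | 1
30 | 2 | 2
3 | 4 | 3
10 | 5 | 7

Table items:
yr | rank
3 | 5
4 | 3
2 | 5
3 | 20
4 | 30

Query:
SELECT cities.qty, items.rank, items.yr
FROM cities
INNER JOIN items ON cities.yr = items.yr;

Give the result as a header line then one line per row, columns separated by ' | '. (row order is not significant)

== RESULT ==
cities.qty | items.rank | items.yr
1 | 5 | 3
1 | 20 | 3
2 | 5 | 2
3 | 3 | 4
3 | 30 | 4

Derivation:
After JOIN items (5 rows):
cities.price | cities.yr | cities.qty | items.yr | items.rank
50 | 3 | 1 | 3 | 5
50 | 3 | 1 | 3 | 20
30 | 2 | 2 | 2 | 5
3 | 4 | 3 | 4 | 3
3 | 4 | 3 | 4 | 30
After SELECT (5 rows):
cities.qty | items.rank | items.yr
1 | 5 | 3
1 | 20 | 3
2 | 5 | 2
3 | 3 | 4
3 | 30 | 4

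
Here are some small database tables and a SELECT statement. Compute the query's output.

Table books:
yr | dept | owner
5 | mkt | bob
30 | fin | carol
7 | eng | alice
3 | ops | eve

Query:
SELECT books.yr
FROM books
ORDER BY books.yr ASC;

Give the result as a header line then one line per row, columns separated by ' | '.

== RESULT ==
books.yr
3
5
7
30

Derivation:
After SELECT (4 rows):
books.yr
5
30
7
3
After ORDER BY (4 rows):
books.yr
3
5
7
30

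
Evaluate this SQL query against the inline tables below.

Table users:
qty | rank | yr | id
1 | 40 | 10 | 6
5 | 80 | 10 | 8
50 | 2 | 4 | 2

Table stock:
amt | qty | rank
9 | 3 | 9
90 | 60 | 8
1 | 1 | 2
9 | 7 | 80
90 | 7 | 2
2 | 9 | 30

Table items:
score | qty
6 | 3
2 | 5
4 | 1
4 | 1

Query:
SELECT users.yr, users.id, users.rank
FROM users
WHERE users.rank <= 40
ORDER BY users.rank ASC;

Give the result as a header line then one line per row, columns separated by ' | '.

After WHERE (2 rows):
users.qty | users.rank | users.yr | users.id
1 | 40 | 10 | 6
50 | 2 | 4 | 2
After SELECT (2 rows):
users.yr | users.id | users.rank
10 | 6 | 40
4 | 2 | 2
After ORDER BY (2 rows):
users.yr | users.id | users.rank
4 | 2 | 2
10 | 6 | 40

== RESULT ==
users.yr | users.id | users.rank
4 | 2 | 2
10 | 6 | 40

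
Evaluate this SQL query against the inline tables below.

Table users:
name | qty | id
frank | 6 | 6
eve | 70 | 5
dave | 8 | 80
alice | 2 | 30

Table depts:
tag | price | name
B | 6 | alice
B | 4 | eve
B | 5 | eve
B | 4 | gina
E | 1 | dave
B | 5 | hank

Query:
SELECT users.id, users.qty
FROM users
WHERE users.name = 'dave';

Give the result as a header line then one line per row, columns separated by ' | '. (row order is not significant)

After WHERE (1 rows):
users.name | users.qty | users.id
dave | 8 | 80
After SELECT (1 rows):
users.id | users.qty
80 | 8

== RESULT ==
users.id | users.qty
80 | 8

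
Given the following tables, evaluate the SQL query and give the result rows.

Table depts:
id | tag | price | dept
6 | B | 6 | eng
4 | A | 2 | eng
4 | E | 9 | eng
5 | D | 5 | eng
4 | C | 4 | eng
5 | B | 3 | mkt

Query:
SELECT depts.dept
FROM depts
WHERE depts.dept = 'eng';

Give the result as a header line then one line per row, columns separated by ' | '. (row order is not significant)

After WHERE (5 rows):
depts.id | depts.tag | depts.price | depts.dept
6 | B | 6 | eng
4 | A | 2 | eng
4 | E | 9 | eng
5 | D | 5 | eng
4 | C | 4 | eng
After SELECT (5 rows):
depts.dept
eng
eng
eng
eng
eng

== RESULT ==
depts.dept
eng
eng
eng
eng
eng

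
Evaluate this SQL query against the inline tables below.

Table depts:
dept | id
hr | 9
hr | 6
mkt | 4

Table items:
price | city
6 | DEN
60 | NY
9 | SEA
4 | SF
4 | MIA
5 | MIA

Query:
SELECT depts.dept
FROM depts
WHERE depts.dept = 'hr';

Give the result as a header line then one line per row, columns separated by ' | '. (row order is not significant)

== RESULT ==
depts.dept
hr
hr

Derivation:
After WHERE (2 rows):
depts.dept | depts.id
hr | 9
hr | 6
After SELECT (2 rows):
depts.dept
hr
hr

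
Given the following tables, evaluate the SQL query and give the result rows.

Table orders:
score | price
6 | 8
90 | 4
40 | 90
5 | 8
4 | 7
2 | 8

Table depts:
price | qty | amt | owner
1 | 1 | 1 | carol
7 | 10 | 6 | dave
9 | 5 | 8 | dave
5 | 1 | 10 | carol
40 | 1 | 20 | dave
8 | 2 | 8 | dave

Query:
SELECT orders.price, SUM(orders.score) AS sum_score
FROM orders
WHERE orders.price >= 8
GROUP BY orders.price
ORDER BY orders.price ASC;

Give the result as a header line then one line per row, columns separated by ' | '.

== RESULT ==
orders.price | sum_score
8 | 13
90 | 40

Derivation:
After WHERE (4 rows):
orders.score | orders.price
6 | 8
40 | 90
5 | 8
2 | 8
After GROUP BY (2 rows):
orders.price | sum_score
8 | 13
90 | 40
After ORDER BY (2 rows):
orders.price | sum_score
8 | 13
90 | 40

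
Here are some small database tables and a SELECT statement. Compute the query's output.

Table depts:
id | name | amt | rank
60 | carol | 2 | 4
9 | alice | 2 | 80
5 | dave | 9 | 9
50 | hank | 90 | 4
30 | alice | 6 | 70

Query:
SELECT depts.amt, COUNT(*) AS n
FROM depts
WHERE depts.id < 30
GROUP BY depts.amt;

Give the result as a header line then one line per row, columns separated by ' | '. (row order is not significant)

After WHERE (2 rows):
depts.id | depts.name | depts.amt | depts.rank
9 | alice | 2 | 80
5 | dave | 9 | 9
After GROUP BY (2 rows):
depts.amt | n
2 | 1
9 | 1

== RESULT ==
depts.amt | n
2 | 1
9 | 1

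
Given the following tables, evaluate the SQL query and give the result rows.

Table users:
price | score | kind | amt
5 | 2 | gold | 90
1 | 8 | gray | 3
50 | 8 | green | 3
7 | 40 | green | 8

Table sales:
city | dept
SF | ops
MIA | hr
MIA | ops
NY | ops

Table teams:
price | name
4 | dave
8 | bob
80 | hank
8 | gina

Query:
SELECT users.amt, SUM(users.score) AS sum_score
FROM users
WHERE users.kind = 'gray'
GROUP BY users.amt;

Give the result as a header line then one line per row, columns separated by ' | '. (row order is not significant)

== RESULT ==
users.amt | sum_score
3 | 8

Derivation:
After WHERE (1 rows):
users.price | users.score | users.kind | users.amt
1 | 8 | gray | 3
After GROUP BY (1 rows):
users.amt | sum_score
3 | 8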